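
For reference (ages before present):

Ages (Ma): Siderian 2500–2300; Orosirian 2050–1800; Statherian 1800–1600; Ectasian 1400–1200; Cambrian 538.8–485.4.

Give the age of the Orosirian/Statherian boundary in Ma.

The Orosirian ends and the Statherian begins at 1800 Ma.

1800 Ma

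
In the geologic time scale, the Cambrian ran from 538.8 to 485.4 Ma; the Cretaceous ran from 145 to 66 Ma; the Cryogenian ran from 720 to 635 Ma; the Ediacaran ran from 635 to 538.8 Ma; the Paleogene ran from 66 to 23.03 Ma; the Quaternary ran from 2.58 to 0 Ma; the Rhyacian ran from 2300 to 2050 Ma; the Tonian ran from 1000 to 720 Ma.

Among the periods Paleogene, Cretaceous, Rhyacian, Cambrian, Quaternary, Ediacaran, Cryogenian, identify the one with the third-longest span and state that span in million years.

Start − end for each: Paleogene 66 − 23.03 = 42.97; Cretaceous 145 − 66 = 79; Rhyacian 2300 − 2050 = 250; Cambrian 538.8 − 485.4 = 53.4; Quaternary 2.58 − 0 = 2.58; Ediacaran 635 − 538.8 = 96.2; Cryogenian 720 − 635 = 85.
Ranking these from longest: Rhyacian > Ediacaran > Cryogenian > Cretaceous > Cambrian > Paleogene > Quaternary.
Position 3 in that ranking is Cryogenian, which lasted 85 Myr.

Cryogenian, 85 million years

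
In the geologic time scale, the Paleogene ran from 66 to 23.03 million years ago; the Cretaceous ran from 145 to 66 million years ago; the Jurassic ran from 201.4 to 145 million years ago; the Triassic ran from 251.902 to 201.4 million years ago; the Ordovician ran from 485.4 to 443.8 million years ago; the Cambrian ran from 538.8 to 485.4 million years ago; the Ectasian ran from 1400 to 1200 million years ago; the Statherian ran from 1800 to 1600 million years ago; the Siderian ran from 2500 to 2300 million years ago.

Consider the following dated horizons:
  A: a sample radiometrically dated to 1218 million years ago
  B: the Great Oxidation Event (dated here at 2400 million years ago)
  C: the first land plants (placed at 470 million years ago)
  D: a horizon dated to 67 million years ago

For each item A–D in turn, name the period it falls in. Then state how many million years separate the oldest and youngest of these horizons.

A — Ectasian; B — Siderian; C — Ordovician; D — Cretaceous; span 2333 million years

A: 1218 Ma lies in 1400–1200 Ma, so Ectasian.
B: 2400 Ma lies in 2500–2300 Ma, so Siderian.
C: 470 Ma lies in 485.4–443.8 Ma, so Ordovician.
D: 67 Ma lies in 145–66 Ma, so Cretaceous.
Oldest = 2400 Ma, youngest = 67 Ma → span 2333 Myr.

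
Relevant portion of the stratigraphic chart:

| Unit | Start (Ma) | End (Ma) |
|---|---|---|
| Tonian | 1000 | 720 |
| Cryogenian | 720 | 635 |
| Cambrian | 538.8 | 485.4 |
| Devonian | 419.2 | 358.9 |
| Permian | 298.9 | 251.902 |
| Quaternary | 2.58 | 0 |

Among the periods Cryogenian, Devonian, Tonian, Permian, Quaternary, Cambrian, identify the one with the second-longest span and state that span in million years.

Durations: Cryogenian 85; Devonian 60.3; Tonian 280; Permian 46.998; Quaternary 2.58; Cambrian 53.4 Myr.
Sorted longest-first: Tonian (280), Cryogenian (85), Devonian (60.3), Cambrian (53.4), Permian (46.998), Quaternary (2.58).
The second longest is Cryogenian at 85 Myr.

Cryogenian, 85 million years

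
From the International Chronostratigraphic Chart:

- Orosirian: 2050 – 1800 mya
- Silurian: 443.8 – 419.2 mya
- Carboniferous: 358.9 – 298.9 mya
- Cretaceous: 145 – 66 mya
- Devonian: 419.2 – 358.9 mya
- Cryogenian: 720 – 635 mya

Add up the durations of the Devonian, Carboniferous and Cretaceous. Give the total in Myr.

Each duration: Devonian = 60.3; Carboniferous = 60; Cretaceous = 79.
Sum: 60.3 + 60 + 79 = 199.3 Myr.

199.3 million years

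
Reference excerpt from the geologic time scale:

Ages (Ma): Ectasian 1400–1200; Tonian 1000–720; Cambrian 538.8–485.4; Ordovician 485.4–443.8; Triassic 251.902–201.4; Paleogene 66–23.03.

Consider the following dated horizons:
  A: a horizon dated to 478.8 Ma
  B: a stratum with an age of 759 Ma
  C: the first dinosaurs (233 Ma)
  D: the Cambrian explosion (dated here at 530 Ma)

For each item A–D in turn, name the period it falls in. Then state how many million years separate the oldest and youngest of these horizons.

Match each age against the start–end ranges in the excerpt: A = 478.8 Ma → Ordovician (485.4–443.8); B = 759 Ma → Tonian (1000–720); C = 233 Ma → Triassic (251.902–201.4); D = 530 Ma → Cambrian (538.8–485.4).
The largest age is 759 Ma and the smallest is 233 Ma; their difference is 526 Myr.

A — Ordovician; B — Tonian; C — Triassic; D — Cambrian; span 526 million years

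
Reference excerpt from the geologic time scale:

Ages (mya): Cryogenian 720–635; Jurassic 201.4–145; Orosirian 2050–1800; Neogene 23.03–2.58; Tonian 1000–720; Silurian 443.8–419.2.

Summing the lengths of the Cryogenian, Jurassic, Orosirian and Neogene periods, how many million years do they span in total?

411.85 million years

Duration is start − end for each: (720 − 635) + (201.4 − 145) + (2050 − 1800) + (23.03 − 2.58).
That is 85 + 56.4 + 250 + 20.45, which totals 411.85 million years.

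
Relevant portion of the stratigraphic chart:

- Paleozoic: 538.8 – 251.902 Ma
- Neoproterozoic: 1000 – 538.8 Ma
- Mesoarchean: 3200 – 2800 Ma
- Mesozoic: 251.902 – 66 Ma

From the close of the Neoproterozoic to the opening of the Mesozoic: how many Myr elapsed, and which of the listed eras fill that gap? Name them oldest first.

End of Neoproterozoic = 538.8 Ma; start of Mesozoic = 251.902 Ma.
Gap = 538.8 − 251.902 = 286.898 Myr.
Eras wholly inside 538.8–251.902 Ma: Paleozoic (538.8–251.902).

286.898 million years; Paleozoic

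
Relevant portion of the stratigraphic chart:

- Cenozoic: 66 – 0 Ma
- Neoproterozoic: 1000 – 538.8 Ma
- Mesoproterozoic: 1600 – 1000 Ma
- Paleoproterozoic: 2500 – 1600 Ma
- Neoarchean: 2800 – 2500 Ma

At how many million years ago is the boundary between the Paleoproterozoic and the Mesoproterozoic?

The Paleoproterozoic ends and the Mesoproterozoic begins at 1600 Ma.

1600 Ma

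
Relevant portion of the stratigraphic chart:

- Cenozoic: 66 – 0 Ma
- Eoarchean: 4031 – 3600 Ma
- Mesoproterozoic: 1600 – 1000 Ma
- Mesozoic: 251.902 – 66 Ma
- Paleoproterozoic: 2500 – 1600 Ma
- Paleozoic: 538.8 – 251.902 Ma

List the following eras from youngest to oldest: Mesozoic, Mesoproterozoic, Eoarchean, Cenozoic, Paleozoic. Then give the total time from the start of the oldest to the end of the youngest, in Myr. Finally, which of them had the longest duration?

From the excerpt: Mesozoic 251.902–66; Mesoproterozoic 1600–1000; Eoarchean 4031–3600; Cenozoic 66–0; Paleozoic 538.8–251.902 (Ma).
Larger Ma is earlier, so the oldest is Eoarchean and the youngest is Cenozoic; youngest to oldest: Cenozoic, Mesozoic, Paleozoic, Mesoproterozoic, Eoarchean.
Oldest start 4031 minus youngest end 0 gives 4031 Myr overall.
Individual lengths (start − end): Mesozoic 185.902; Cenozoic 66; Mesoproterozoic 600; Eoarchean 431; Paleozoic 286.898. The largest is Mesoproterozoic at 600 Myr.

Cenozoic, Mesozoic, Paleozoic, Mesoproterozoic, Eoarchean; total span 4031 Myr; longest is Mesoproterozoic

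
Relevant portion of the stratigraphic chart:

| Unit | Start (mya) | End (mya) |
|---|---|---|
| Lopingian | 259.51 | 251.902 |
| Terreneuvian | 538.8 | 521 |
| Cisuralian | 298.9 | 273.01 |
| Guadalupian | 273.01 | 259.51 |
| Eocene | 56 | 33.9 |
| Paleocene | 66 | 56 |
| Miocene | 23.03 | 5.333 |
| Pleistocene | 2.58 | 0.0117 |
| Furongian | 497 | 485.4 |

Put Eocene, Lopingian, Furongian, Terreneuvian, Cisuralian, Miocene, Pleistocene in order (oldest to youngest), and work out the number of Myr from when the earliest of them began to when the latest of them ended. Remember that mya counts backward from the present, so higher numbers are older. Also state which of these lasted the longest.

Start ages (Ma): Terreneuvian 538.8, Furongian 497, Cisuralian 298.9, Lopingian 259.51, Eocene 56, Miocene 23.03, Pleistocene 2.58.
Ordered oldest to youngest: Terreneuvian, Furongian, Cisuralian, Lopingian, Eocene, Miocene, Pleistocene.
Span = 538.8 − 0.0117 = 538.7883 Myr.
Durations: Eocene 22.1, Lopingian 7.608, Terreneuvian 17.8, Furongian 11.6, Cisuralian 25.89, Pleistocene 2.5683, Miocene 17.697 → longest is Cisuralian (25.89 Myr).

Terreneuvian → Furongian → Cisuralian → Lopingian → Eocene → Miocene → Pleistocene; total span 538.7883 Myr; longest is Cisuralian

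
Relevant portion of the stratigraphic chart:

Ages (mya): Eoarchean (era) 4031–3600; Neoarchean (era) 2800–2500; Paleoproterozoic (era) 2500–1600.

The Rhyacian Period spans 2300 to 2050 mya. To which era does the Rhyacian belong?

Paleoproterozoic

The Rhyacian (2300–2050 Ma) lies entirely within 2500–1600 Ma, the Paleoproterozoic Era.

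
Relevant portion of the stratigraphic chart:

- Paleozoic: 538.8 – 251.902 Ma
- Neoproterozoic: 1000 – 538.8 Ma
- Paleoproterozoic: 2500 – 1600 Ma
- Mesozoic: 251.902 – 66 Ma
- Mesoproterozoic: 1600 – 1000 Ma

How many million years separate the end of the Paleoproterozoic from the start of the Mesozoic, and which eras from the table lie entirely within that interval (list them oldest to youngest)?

End of Paleoproterozoic = 1600 Ma; start of Mesozoic = 251.902 Ma.
Gap = 1600 − 251.902 = 1348.098 Myr.
Eras wholly inside 1600–251.902 Ma: Mesoproterozoic (1600–1000), Neoproterozoic (1000–538.8), Paleozoic (538.8–251.902).

1348.098 million years; Mesoproterozoic, Neoproterozoic, Paleozoic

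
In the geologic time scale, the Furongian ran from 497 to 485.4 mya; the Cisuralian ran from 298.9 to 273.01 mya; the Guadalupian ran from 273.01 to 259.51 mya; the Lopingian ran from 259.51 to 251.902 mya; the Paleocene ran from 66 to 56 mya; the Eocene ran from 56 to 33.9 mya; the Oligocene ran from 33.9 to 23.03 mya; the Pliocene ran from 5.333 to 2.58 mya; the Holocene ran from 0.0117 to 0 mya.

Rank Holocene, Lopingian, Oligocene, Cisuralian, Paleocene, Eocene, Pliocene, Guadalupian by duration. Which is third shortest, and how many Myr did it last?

Lopingian, 7.608 million years

Start − end for each: Holocene 0.0117 − 0 = 0.0117; Lopingian 259.51 − 251.902 = 7.608; Oligocene 33.9 − 23.03 = 10.87; Cisuralian 298.9 − 273.01 = 25.89; Paleocene 66 − 56 = 10; Eocene 56 − 33.9 = 22.1; Pliocene 5.333 − 2.58 = 2.753; Guadalupian 273.01 − 259.51 = 13.5.
Ranking these from shortest: Holocene < Pliocene < Lopingian < Paleocene < Oligocene < Guadalupian < Eocene < Cisuralian.
Position 3 in that ranking is Lopingian, which lasted 7.608 Myr.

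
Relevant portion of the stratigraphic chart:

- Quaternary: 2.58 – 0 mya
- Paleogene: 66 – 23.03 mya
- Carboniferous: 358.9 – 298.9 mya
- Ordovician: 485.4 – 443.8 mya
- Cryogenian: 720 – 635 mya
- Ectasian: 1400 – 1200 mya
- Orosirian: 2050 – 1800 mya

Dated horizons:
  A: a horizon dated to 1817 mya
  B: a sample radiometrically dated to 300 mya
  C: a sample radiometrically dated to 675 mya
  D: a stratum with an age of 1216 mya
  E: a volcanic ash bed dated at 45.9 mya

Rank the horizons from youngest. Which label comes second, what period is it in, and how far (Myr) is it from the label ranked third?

B, in the Carboniferous; 375 million years to C

Smaller Ma means younger, so youngest first: E 45.9 < B 300 < C 675 < D 1216 < A 1817.
Counting 2 along gives B (300 Ma); the excerpt puts that inside the Carboniferous, 358.9–298.9 Ma.
Next in line is C (675 Ma), and 675 − 300 = 375 Myr.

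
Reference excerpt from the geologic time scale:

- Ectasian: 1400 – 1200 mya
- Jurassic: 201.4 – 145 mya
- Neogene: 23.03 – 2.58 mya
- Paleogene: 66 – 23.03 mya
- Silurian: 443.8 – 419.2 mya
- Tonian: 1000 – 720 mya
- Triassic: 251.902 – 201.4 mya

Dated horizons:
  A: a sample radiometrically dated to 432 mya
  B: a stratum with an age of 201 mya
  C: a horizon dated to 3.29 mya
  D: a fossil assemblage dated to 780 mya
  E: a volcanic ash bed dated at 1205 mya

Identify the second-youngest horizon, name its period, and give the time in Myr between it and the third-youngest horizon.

B, in the Jurassic; 231 million years to A

Smaller Ma means younger, so youngest first: C 3.29 < B 201 < A 432 < D 780 < E 1205.
Counting 2 along gives B (201 Ma); the excerpt puts that inside the Jurassic, 201.4–145 Ma.
Next in line is A (432 Ma), and 432 − 201 = 231 Myr.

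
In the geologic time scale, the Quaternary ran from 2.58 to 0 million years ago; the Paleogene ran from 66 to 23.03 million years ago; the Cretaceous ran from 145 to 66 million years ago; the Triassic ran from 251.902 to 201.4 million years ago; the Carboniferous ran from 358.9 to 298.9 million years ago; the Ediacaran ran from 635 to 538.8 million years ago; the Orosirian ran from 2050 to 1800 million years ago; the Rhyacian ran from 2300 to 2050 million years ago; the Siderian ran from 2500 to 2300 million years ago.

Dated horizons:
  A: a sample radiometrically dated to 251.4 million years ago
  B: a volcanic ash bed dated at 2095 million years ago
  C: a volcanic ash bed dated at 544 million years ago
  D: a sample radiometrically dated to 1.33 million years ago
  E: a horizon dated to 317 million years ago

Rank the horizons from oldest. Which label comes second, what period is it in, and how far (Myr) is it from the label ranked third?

C, in the Ediacaran; 227 million years to E

Larger Ma means older, so oldest first: B 2095 > C 544 > E 317 > A 251.4 > D 1.33.
Counting 2 along gives C (544 Ma); the excerpt puts that inside the Ediacaran, 635–538.8 Ma.
Next in line is E (317 Ma), and 544 − 317 = 227 Myr.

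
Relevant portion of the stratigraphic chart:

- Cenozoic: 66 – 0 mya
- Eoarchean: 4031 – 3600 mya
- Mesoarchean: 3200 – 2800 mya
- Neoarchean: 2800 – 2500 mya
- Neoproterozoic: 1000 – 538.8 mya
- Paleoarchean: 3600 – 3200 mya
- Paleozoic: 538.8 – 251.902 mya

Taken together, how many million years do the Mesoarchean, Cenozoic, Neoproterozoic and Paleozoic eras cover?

1214.098 million years

Each duration: Mesoarchean = 400; Cenozoic = 66; Neoproterozoic = 461.2; Paleozoic = 286.898.
Sum: 400 + 66 + 461.2 + 286.898 = 1214.098 Myr.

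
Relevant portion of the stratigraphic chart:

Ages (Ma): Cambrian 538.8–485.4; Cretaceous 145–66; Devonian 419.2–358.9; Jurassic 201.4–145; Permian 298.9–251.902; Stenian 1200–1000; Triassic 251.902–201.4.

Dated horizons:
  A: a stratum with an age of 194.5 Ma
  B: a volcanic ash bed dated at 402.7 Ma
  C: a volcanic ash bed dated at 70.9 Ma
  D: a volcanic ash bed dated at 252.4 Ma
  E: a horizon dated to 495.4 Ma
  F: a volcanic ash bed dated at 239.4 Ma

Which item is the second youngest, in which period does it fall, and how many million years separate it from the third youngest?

A, in the Jurassic; 44.9 million years to F

Sorted youngest-first by Ma: C (70.9), A (194.5), F (239.4), D (252.4), B (402.7), E (495.4).
The second youngest is A at 194.5 Ma, which lies in 201.4–145 Ma: the Jurassic.
The third youngest is F at 239.4 Ma; separation = |194.5 − 239.4| = 44.9 Myr.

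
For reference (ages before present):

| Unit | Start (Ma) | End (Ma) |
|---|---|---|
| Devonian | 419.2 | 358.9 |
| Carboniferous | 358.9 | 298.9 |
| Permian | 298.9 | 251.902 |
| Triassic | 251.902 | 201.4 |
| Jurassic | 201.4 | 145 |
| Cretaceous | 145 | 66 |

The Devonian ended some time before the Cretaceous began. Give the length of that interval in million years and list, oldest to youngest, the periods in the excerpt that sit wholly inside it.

213.9 million years; Carboniferous, Permian, Triassic, Jurassic

The Devonian closes at 358.9 Ma and the Cretaceous opens at 145 Ma, so the interval is 358.9 − 145 = 213.9 Myr.
A period fits inside if it starts at or after 358.9 Ma and ends at or before 145 Ma; oldest first that gives Carboniferous, Permian, Triassic, Jurassic.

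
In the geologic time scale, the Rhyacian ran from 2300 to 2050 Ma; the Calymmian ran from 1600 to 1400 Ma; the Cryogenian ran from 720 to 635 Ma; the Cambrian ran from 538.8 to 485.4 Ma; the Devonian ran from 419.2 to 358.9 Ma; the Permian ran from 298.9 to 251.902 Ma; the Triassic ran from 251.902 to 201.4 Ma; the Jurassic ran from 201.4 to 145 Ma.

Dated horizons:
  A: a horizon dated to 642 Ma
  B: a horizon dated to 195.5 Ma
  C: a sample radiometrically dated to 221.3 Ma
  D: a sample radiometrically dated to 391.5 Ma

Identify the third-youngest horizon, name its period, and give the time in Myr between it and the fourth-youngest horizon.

D, in the Devonian; 250.5 million years to A

Smaller Ma means younger, so youngest first: B 195.5 < C 221.3 < D 391.5 < A 642.
Counting 3 along gives D (391.5 Ma); the excerpt puts that inside the Devonian, 419.2–358.9 Ma.
Next in line is A (642 Ma), and 642 − 391.5 = 250.5 Myr.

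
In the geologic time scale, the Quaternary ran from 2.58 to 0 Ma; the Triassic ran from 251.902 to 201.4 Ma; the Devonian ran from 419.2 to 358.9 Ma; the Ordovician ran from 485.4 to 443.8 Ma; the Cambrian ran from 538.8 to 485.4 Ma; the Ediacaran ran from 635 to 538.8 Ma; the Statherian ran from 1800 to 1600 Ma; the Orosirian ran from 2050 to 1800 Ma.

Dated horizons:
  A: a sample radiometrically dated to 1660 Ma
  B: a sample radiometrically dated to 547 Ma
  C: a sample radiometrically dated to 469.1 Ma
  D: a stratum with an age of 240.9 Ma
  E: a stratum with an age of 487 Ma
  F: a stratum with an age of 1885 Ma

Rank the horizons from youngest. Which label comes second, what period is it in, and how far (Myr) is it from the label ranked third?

Sorted youngest-first by Ma: D (240.9), C (469.1), E (487), B (547), A (1660), F (1885).
The second youngest is C at 469.1 Ma, which lies in 485.4–443.8 Ma: the Ordovician.
The third youngest is E at 487 Ma; separation = |469.1 − 487| = 17.9 Myr.

C, in the Ordovician; 17.9 million years to E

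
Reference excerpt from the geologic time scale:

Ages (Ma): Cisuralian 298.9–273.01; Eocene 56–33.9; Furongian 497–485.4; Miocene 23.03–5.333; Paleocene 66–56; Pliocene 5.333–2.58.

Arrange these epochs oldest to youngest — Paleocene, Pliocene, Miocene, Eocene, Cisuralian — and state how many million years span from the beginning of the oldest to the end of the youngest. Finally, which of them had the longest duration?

Cisuralian → Paleocene → Eocene → Miocene → Pliocene; total span 296.32 Myr; longest is Cisuralian

Start ages (Ma): Cisuralian 298.9, Paleocene 66, Eocene 56, Miocene 23.03, Pliocene 5.333.
Ordered oldest to youngest: Cisuralian, Paleocene, Eocene, Miocene, Pliocene.
Span = 298.9 − 2.58 = 296.32 Myr.
Durations: Eocene 22.1, Cisuralian 25.89, Pliocene 2.753, Paleocene 10, Miocene 17.697 → longest is Cisuralian (25.89 Myr).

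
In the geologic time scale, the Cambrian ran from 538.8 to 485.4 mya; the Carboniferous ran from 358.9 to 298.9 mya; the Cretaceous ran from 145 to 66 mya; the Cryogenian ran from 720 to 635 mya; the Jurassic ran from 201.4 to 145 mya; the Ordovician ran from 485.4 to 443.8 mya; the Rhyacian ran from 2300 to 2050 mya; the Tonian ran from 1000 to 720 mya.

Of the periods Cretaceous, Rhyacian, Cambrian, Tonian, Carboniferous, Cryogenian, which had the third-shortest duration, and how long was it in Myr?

Cretaceous, 79 million years

Start − end for each: Cretaceous 145 − 66 = 79; Rhyacian 2300 − 2050 = 250; Cambrian 538.8 − 485.4 = 53.4; Tonian 1000 − 720 = 280; Carboniferous 358.9 − 298.9 = 60; Cryogenian 720 − 635 = 85.
Ranking these from shortest: Cambrian < Carboniferous < Cretaceous < Cryogenian < Rhyacian < Tonian.
Position 3 in that ranking is Cretaceous, which lasted 79 Myr.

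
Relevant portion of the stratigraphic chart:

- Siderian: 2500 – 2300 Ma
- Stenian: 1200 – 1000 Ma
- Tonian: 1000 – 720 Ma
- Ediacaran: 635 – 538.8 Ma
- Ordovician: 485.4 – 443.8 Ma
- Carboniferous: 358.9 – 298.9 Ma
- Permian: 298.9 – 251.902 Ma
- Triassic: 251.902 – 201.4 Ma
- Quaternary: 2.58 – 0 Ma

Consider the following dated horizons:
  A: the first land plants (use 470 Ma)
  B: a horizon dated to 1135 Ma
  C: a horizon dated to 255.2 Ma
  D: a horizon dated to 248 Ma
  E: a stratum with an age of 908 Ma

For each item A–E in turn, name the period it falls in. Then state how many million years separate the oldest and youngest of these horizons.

Match each age against the start–end ranges in the excerpt: A = 470 Ma → Ordovician (485.4–443.8); B = 1135 Ma → Stenian (1200–1000); C = 255.2 Ma → Permian (298.9–251.902); D = 248 Ma → Triassic (251.902–201.4); E = 908 Ma → Tonian (1000–720).
The largest age is 1135 Ma and the smallest is 248 Ma; their difference is 887 Myr.

A — Ordovician; B — Stenian; C — Permian; D — Triassic; E — Tonian; span 887 million years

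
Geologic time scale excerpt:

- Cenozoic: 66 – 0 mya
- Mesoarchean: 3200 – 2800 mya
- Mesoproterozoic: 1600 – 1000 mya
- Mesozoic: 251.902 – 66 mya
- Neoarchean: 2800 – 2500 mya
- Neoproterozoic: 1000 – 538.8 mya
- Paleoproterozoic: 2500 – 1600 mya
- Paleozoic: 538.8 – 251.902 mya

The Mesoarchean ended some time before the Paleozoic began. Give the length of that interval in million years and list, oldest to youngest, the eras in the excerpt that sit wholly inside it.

2261.2 million years; Neoarchean, Paleoproterozoic, Mesoproterozoic, Neoproterozoic

The Mesoarchean closes at 2800 Ma and the Paleozoic opens at 538.8 Ma, so the interval is 2800 − 538.8 = 2261.2 Myr.
An era fits inside if it starts at or after 2800 Ma and ends at or before 538.8 Ma; oldest first that gives Neoarchean, Paleoproterozoic, Mesoproterozoic, Neoproterozoic.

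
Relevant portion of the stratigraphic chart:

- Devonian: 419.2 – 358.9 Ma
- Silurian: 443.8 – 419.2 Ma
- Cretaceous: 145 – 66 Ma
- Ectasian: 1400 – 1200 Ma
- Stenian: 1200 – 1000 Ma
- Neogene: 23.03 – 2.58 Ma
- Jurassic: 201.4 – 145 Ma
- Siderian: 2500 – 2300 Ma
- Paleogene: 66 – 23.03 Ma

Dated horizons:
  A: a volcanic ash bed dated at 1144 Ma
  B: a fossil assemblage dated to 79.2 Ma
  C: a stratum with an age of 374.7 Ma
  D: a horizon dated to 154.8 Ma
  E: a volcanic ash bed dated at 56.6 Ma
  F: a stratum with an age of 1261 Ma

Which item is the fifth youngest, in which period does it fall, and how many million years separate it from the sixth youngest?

Smaller Ma means younger, so youngest first: E 56.6 < B 79.2 < D 154.8 < C 374.7 < A 1144 < F 1261.
Counting 5 along gives A (1144 Ma); the excerpt puts that inside the Stenian, 1200–1000 Ma.
Next in line is F (1261 Ma), and 1261 − 1144 = 117 Myr.

A, in the Stenian; 117 million years to F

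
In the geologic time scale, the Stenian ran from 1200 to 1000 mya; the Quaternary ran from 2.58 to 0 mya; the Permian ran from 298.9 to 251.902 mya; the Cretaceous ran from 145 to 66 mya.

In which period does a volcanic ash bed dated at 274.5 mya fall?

Permian

274.5 Ma lies between 298.9 and 251.902 Ma, so it falls in the Permian.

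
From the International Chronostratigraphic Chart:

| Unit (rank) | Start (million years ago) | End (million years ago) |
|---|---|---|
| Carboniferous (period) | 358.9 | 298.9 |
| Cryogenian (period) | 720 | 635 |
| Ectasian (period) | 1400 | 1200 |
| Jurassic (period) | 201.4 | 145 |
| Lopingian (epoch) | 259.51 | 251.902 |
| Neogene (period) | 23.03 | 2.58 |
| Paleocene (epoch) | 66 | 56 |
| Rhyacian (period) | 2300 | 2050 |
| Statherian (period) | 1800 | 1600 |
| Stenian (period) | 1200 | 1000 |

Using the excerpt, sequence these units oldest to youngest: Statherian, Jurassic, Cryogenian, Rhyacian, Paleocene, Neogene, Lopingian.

Rhyacian, Statherian, Cryogenian, Lopingian, Jurassic, Paleocene, Neogene

The oldest of these is Rhyacian (starts 2300 Ma) and the youngest is Neogene (ends 2.58 Ma).
In between, by decreasing start age: Statherian (1800), Cryogenian (720), Lopingian (259.51), Jurassic (201.4), Paleocene (66).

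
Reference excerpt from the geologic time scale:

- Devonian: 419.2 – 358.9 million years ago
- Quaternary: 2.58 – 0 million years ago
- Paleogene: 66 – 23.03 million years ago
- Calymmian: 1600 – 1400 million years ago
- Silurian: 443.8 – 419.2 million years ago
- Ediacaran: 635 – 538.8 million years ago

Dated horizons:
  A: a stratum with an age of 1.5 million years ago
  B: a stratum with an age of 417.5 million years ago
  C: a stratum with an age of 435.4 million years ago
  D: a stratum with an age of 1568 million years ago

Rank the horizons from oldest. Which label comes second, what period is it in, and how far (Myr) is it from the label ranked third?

Sorted oldest-first by Ma: D (1568), C (435.4), B (417.5), A (1.5).
The second oldest is C at 435.4 Ma, which lies in 443.8–419.2 Ma: the Silurian.
The third oldest is B at 417.5 Ma; separation = |435.4 − 417.5| = 17.9 Myr.

C, in the Silurian; 17.9 million years to B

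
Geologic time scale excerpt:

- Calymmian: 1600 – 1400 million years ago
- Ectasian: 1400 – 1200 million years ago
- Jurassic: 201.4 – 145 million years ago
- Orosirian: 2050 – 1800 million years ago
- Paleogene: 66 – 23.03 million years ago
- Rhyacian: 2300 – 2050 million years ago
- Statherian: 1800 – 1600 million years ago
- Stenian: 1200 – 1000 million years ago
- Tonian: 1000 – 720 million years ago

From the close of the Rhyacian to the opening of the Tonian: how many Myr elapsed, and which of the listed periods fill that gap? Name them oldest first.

The Rhyacian closes at 2050 Ma and the Tonian opens at 1000 Ma, so the interval is 2050 − 1000 = 1050 Myr.
A period fits inside if it starts at or after 2050 Ma and ends at or before 1000 Ma; oldest first that gives Orosirian, Statherian, Calymmian, Ectasian, Stenian.

1050 million years; Orosirian, Statherian, Calymmian, Ectasian, Stenian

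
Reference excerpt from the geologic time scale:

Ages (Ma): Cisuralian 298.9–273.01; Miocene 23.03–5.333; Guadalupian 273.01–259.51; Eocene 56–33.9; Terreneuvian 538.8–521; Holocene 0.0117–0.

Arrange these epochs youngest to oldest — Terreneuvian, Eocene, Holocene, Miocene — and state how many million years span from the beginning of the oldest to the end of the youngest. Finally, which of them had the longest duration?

From the excerpt: Terreneuvian 538.8–521; Eocene 56–33.9; Holocene 0.0117–0; Miocene 23.03–5.333 (Ma).
Larger Ma is earlier, so the oldest is Terreneuvian and the youngest is Holocene; youngest to oldest: Holocene, Miocene, Eocene, Terreneuvian.
Oldest start 538.8 minus youngest end 0 gives 538.8 Myr overall.
Individual lengths (start − end): Terreneuvian 17.8; Eocene 22.1; Miocene 17.697; Holocene 0.0117. The largest is Eocene at 22.1 Myr.

Holocene → Miocene → Eocene → Terreneuvian; total span 538.8 Myr; longest is Eocene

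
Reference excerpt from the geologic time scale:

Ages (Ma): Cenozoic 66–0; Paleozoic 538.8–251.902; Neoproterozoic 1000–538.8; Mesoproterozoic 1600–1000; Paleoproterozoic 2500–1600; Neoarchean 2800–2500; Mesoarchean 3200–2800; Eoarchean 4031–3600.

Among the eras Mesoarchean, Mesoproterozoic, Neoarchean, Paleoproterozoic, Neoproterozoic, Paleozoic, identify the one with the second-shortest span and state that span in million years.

Start − end for each: Mesoarchean 3200 − 2800 = 400; Mesoproterozoic 1600 − 1000 = 600; Neoarchean 2800 − 2500 = 300; Paleoproterozoic 2500 − 1600 = 900; Neoproterozoic 1000 − 538.8 = 461.2; Paleozoic 538.8 − 251.902 = 286.898.
Ranking these from shortest: Paleozoic < Neoarchean < Mesoarchean < Neoproterozoic < Mesoproterozoic < Paleoproterozoic.
Position 2 in that ranking is Neoarchean, which lasted 300 Myr.

Neoarchean, 300 million years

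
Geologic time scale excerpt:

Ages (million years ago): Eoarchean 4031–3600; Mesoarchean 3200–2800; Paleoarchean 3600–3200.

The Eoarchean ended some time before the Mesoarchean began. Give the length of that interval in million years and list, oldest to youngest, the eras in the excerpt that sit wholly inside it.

The Eoarchean closes at 3600 Ma and the Mesoarchean opens at 3200 Ma, so the interval is 3600 − 3200 = 400 Myr.
An era fits inside if it starts at or after 3600 Ma and ends at or before 3200 Ma; oldest first that gives Paleoarchean.

400 million years; Paleoarchean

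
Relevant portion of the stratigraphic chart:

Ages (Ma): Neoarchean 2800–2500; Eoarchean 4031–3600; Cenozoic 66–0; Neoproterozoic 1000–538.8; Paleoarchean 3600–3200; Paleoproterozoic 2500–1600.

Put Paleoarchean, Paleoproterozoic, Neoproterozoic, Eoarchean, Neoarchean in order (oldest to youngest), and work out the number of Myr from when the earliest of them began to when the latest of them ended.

Start ages (Ma): Eoarchean 4031, Paleoarchean 3600, Neoarchean 2800, Paleoproterozoic 2500, Neoproterozoic 1000.
Ordered oldest to youngest: Eoarchean, Paleoarchean, Neoarchean, Paleoproterozoic, Neoproterozoic.
Span = 4031 − 538.8 = 3492.2 Myr.

Eoarchean → Paleoarchean → Neoarchean → Paleoproterozoic → Neoproterozoic; total span 3492.2 Myr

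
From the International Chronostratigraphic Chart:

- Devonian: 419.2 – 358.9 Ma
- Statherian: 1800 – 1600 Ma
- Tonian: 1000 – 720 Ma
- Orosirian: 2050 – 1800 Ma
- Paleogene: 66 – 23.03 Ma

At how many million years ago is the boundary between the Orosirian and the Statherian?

1800 Ma

The Orosirian ends and the Statherian begins at 1800 Ma.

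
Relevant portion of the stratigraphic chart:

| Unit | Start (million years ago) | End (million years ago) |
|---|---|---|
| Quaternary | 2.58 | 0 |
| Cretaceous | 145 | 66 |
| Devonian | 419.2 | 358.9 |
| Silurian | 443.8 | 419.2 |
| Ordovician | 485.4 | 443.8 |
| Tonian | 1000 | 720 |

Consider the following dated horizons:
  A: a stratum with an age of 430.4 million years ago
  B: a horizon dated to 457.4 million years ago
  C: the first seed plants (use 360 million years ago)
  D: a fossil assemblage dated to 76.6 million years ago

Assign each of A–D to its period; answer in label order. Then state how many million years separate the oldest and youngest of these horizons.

A — Silurian; B — Ordovician; C — Devonian; D — Cretaceous; span 380.8 million years

Match each age against the start–end ranges in the excerpt: A = 430.4 Ma → Silurian (443.8–419.2); B = 457.4 Ma → Ordovician (485.4–443.8); C = 360 Ma → Devonian (419.2–358.9); D = 76.6 Ma → Cretaceous (145–66).
The largest age is 457.4 Ma and the smallest is 76.6 Ma; their difference is 380.8 Myr.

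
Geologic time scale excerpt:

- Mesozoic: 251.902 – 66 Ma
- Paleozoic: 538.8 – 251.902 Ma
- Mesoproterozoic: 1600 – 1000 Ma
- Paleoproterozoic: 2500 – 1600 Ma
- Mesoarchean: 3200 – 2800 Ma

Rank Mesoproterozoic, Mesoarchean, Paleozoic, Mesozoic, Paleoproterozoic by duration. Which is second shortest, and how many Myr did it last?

Paleozoic, 286.898 million years

Start − end for each: Mesoproterozoic 1600 − 1000 = 600; Mesoarchean 3200 − 2800 = 400; Paleozoic 538.8 − 251.902 = 286.898; Mesozoic 251.902 − 66 = 185.902; Paleoproterozoic 2500 − 1600 = 900.
Ranking these from shortest: Mesozoic < Paleozoic < Mesoarchean < Mesoproterozoic < Paleoproterozoic.
Position 2 in that ranking is Paleozoic, which lasted 286.898 Myr.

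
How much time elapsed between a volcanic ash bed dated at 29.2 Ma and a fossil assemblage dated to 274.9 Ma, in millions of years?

245.7 million years

274.9 − 29.2 = 245.7 million years.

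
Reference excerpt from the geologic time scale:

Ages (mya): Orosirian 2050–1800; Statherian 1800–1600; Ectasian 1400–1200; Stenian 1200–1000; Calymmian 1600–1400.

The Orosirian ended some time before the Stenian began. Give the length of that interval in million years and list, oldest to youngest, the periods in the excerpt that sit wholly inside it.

600 million years; Statherian, Calymmian, Ectasian

End of Orosirian = 1800 Ma; start of Stenian = 1200 Ma.
Gap = 1800 − 1200 = 600 Myr.
Periods wholly inside 1800–1200 Ma: Statherian (1800–1600), Calymmian (1600–1400), Ectasian (1400–1200).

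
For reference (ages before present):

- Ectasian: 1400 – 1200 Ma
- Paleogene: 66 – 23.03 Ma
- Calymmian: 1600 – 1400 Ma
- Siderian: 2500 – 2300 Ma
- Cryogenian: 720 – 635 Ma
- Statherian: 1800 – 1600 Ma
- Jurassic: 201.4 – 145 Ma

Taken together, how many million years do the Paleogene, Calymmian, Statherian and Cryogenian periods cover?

Each duration: Paleogene = 42.97; Calymmian = 200; Statherian = 200; Cryogenian = 85.
Sum: 42.97 + 200 + 200 + 85 = 527.97 Myr.

527.97 million years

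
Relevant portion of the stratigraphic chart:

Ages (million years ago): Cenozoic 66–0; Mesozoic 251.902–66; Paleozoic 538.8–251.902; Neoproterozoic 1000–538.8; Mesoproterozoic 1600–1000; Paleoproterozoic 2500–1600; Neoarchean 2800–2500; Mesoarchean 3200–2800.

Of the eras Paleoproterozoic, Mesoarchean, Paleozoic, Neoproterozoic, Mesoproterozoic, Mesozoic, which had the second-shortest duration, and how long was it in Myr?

Start − end for each: Paleoproterozoic 2500 − 1600 = 900; Mesoarchean 3200 − 2800 = 400; Paleozoic 538.8 − 251.902 = 286.898; Neoproterozoic 1000 − 538.8 = 461.2; Mesoproterozoic 1600 − 1000 = 600; Mesozoic 251.902 − 66 = 185.902.
Ranking these from shortest: Mesozoic < Paleozoic < Mesoarchean < Neoproterozoic < Mesoproterozoic < Paleoproterozoic.
Position 2 in that ranking is Paleozoic, which lasted 286.898 Myr.

Paleozoic, 286.898 million years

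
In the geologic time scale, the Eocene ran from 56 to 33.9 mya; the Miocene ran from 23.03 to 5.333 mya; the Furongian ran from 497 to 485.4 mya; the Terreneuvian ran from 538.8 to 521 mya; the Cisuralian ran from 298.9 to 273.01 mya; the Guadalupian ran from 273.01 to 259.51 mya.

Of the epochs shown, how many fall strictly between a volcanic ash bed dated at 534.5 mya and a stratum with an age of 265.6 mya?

2

The older date is 534.5 Ma and the younger is 265.6 Ma.
Epochs with start < 534.5 and end > 265.6 Ma: Furongian (497–485.4), Cisuralian (298.9–273.01).
That is 2 complete epochs.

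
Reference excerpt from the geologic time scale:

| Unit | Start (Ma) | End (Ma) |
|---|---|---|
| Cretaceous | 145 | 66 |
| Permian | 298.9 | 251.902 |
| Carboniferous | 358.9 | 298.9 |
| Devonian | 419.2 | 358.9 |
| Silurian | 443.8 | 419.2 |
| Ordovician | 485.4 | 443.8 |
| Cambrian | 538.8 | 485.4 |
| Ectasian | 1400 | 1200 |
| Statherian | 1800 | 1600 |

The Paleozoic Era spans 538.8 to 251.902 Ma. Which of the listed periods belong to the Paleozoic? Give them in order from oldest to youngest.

Periods with both bounds inside 538.8–251.902 Ma: Cambrian (538.8–485.4), Ordovician (485.4–443.8), Silurian (443.8–419.2), Devonian (419.2–358.9), Carboniferous (358.9–298.9), Permian (298.9–251.902).

Cambrian, Ordovician, Silurian, Devonian, Carboniferous, Permian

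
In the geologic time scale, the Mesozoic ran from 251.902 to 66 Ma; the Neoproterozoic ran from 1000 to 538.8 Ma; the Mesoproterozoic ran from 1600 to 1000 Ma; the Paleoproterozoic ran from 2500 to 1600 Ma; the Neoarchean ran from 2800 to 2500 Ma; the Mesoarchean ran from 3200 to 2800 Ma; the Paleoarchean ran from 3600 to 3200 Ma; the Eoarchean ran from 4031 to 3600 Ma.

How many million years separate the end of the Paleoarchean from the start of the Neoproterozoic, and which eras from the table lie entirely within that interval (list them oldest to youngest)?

The Paleoarchean closes at 3200 Ma and the Neoproterozoic opens at 1000 Ma, so the interval is 3200 − 1000 = 2200 Myr.
An era fits inside if it starts at or after 3200 Ma and ends at or before 1000 Ma; oldest first that gives Mesoarchean, Neoarchean, Paleoproterozoic, Mesoproterozoic.

2200 million years; Mesoarchean, Neoarchean, Paleoproterozoic, Mesoproterozoic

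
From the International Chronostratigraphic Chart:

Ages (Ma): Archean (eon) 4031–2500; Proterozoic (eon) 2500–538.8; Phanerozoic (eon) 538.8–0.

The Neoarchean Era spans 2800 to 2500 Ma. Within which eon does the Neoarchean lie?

Archean

The Neoarchean (2800–2500 Ma) lies entirely within 4031–2500 Ma, the Archean Eon.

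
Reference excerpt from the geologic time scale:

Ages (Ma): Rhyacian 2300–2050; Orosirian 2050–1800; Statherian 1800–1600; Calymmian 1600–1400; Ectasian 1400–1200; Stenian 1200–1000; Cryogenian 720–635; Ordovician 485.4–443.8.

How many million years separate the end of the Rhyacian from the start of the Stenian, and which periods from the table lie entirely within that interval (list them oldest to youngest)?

850 million years; Orosirian, Statherian, Calymmian, Ectasian

End of Rhyacian = 2050 Ma; start of Stenian = 1200 Ma.
Gap = 2050 − 1200 = 850 Myr.
Periods wholly inside 2050–1200 Ma: Orosirian (2050–1800), Statherian (1800–1600), Calymmian (1600–1400), Ectasian (1400–1200).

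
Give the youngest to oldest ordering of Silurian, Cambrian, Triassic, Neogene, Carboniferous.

Neogene, Triassic, Carboniferous, Silurian, Cambrian

Group by era (each group listed oldest first) — Paleozoic: Cambrian, Silurian, Carboniferous; Mesozoic: Triassic; Cenozoic: Neogene. The eras run Paleozoic → Mesozoic → Cenozoic. Concatenating the groups in that era order and then reversing gives youngest to oldest.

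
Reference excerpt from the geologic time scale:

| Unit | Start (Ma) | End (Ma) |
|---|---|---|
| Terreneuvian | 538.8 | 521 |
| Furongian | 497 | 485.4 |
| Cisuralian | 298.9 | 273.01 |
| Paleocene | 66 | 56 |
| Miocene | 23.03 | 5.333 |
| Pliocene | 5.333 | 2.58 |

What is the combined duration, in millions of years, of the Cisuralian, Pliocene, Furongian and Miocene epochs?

57.94 million years

Duration is start − end for each: (298.9 − 273.01) + (5.333 − 2.58) + (497 − 485.4) + (23.03 − 5.333).
That is 25.89 + 2.753 + 11.6 + 17.697, which totals 57.94 million years.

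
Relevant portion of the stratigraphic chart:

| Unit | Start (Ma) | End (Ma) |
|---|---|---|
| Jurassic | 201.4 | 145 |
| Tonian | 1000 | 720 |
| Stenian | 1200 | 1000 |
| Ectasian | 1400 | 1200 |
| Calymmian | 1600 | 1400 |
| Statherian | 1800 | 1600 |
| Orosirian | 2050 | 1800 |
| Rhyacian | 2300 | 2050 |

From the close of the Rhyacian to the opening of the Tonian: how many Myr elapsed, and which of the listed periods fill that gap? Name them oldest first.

1050 million years; Orosirian, Statherian, Calymmian, Ectasian, Stenian

End of Rhyacian = 2050 Ma; start of Tonian = 1000 Ma.
Gap = 2050 − 1000 = 1050 Myr.
Periods wholly inside 2050–1000 Ma: Orosirian (2050–1800), Statherian (1800–1600), Calymmian (1600–1400), Ectasian (1400–1200), Stenian (1200–1000).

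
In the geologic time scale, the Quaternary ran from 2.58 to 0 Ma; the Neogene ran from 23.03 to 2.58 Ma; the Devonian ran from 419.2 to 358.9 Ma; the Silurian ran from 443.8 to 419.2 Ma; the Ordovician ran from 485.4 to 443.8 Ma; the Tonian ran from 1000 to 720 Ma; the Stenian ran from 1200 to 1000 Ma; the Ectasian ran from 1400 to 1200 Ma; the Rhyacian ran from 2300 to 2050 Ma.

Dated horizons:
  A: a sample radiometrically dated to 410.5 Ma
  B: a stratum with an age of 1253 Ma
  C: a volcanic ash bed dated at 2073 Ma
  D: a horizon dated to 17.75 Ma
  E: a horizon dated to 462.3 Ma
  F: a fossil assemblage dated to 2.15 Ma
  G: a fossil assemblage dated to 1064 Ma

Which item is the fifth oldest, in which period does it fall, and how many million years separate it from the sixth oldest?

Sorted oldest-first by Ma: C (2073), B (1253), G (1064), E (462.3), A (410.5), D (17.75), F (2.15).
The fifth oldest is A at 410.5 Ma, which lies in 419.2–358.9 Ma: the Devonian.
The sixth oldest is D at 17.75 Ma; separation = |410.5 − 17.75| = 392.75 Myr.

A, in the Devonian; 392.75 million years to D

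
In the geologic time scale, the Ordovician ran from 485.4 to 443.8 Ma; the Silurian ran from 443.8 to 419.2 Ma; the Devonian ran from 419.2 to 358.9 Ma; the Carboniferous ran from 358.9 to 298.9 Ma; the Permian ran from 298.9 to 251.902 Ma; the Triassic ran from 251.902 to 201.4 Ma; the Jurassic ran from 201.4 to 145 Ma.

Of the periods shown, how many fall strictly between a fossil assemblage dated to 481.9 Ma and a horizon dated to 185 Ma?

481.9 Ma sits inside the Ordovician (485.4–443.8) and 185 Ma inside the Jurassic (201.4–145); neither of those is wholly between the two dates.
The listed periods lying completely between them are Silurian, Devonian, Carboniferous, Permian, Triassic — 5 in all.

5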